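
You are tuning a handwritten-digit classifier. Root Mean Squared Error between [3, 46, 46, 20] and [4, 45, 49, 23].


MSE = 20/4 = 5
RMSE = √(20/4) = 2.2361

2.2361


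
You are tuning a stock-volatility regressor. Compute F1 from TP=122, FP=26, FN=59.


Precision = 122/148 = 0.8243
Recall = 122/181 = 0.674
F1 = 2·P·R/(P+R) = 2·TP/(2·TP+FP+FN) = 244/(244+26+59) = 244/329 = 0.7416

0.7416


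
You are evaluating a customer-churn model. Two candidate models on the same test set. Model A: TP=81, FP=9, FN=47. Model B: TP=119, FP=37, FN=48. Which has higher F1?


Model A: P=81/90=0.9, R=81/128=0.6328, F1=2PR/(P+R)=2TP/(2TP+FP+FN)=162/218=0.7431
Model B: P=119/156=0.7628, R=119/167=0.7126, F1=2PR/(P+R)=2TP/(2TP+FP+FN)=238/323=0.7368
0.7431 > 0.7368 → Model A

Model A


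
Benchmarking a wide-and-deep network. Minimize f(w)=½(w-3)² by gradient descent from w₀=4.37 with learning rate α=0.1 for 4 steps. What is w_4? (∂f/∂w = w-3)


step 1: grad = 4.37-3 = 1.37; w = 4.37 - 0.1·(1.37) = 4.233
step 2: grad = 4.233-3 = 1.233; w = 4.233 - 0.1·(1.233) = 4.1097
step 3: grad = 4.1097-3 = 1.1097; w = 4.1097 - 0.1·(1.1097) = 3.99873
step 4: grad = 3.99873-3 = 0.99873; w = 3.99873 - 0.1·(0.99873) = 3.898857

3.898857


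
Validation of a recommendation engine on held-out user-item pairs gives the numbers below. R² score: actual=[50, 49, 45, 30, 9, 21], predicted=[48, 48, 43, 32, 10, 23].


ȳ = 34
SS_res = Σ(y-ŷ)² = 18
SS_tot = Σ(y-ȳ)² = 1412
R² = 1 - SS_res/SS_tot = 1 - 0.0127 = 0.9873

0.9873


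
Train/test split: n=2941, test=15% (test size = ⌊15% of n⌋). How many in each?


Test = ⌊2941·15/100⌋ = 441
Train = 2941 - 441 = 2500

Train: 2500, Test: 441


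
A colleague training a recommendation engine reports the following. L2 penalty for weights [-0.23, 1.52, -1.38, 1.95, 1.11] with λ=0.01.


‖w‖₂² = (-0.23)² + (1.52)² + (-1.38)² + (1.95)² + (1.11)²
     = 0.0529 + 2.3104 + 1.9044 + 3.8025 + 1.2321
     = 9.3023
λ·‖w‖₂² = 0.01·9.3023 = 0.093023

0.093023


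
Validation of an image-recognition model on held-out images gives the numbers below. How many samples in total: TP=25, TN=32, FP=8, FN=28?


Total = TP + TN + FP + FN
= 25 + 32 + 8 + 28
= 93
(Predicted positive: 33, predicted negative: 60)

93


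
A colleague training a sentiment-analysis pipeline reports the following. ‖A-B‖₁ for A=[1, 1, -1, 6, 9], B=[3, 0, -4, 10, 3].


d = |1-3| + |1-0| + |-1+ 4| + |6-10| + |9-3|
  = 2 + 1 + 3 + 4 + 6
  = 16

16


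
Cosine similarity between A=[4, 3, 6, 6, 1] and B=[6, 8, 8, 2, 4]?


A·B = 4·6 + 3·8 + 6·8 + 6·2 + 1·4 = 112
‖A‖ = √98 = 9.8995, ‖B‖ = √184 = 13.5647
cos = 112/(√98·√184) = 112/√18032 = 0.8341

0.8341


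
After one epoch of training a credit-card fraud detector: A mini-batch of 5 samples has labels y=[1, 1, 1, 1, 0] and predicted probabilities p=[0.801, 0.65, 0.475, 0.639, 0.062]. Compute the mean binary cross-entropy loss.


L[0] = -ln(0.801) = 0.2219
L[1] = -ln(0.65) = 0.4308
L[2] = -ln(0.475) = 0.7444
L[3] = -ln(0.639) = 0.4479
L[4] = -ln(1-0.062) = -ln(0.938) = 0.064
mean = (0.2219 + 0.4308 + 0.7444 + 0.4479 + 0.064)/5 = 0.3818

0.3818


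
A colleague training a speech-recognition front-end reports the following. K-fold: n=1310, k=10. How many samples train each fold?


Fold size = 1310/10 = 131
Training per fold = 1310 - 131 = 1179

1179


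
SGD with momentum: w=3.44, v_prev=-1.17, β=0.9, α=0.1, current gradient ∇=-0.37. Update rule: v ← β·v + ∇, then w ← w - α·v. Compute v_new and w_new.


v_new = 0.9·-1.17 - 0.37 = -1.053 - 0.37 = -1.423
w_new = 3.44 - 0.1·-1.423 = 3.44 + 0.1423 = 3.5823

v_new=-1.423, w_new=3.5823


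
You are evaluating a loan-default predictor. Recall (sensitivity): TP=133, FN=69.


Recall = TP/(TP+FN)
= 133/(133+69)
= 133/202 = 65.84%

65.84%


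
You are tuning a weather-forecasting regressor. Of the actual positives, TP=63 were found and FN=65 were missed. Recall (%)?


Recall = TP/(TP+FN)
= 63/(63+65)
= 63/128 = 49.22%

49.22%


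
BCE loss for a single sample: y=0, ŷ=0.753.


BCE = -[y·ln(p) + (1-y)·ln(1-p)]
= -0 - 1·ln(1-0.753)
= -ln(0.247) = 1.3984

1.3984


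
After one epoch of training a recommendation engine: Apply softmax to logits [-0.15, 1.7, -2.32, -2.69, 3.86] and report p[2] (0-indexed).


Exponentials: e^-0.15=0.8607, e^1.7=5.4739, e^-2.32=0.0983, e^-2.69=0.0679, e^3.86=47.4654
Sum = 53.9662
Softmax = [0.0159, 0.1014, 0.0018, 0.0013, 0.8795]
p[2] = 0.0983/53.9662 = 0.0018

0.0018


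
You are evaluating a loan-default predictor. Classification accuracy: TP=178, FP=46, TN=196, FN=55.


Accuracy = (TP+TN)/(TP+TN+FP+FN)
= (178+196)/(475)
= 374/475 = 78.74%

78.74%


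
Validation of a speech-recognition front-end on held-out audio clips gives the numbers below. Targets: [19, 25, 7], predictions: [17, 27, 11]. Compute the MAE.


Absolute errors: |19-17|=2, |25-27|=2, |7-11|=4
Sum = 8
MAE = 8/3 = 8/3

8/3


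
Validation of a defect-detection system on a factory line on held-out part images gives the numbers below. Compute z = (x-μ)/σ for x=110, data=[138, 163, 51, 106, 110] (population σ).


μ = 113.6, σ = 37.4839
z = (110 - 113.6)/37.4839 = -0.096

-0.096


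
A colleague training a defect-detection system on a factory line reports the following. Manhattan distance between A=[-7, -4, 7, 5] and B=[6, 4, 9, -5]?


d = |-7-6| + |-4-4| + |7-9| + |5+ 5|
  = 13 + 8 + 2 + 10
  = 33

33


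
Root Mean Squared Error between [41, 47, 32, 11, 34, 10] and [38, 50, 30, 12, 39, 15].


MSE = 73/6 = 12.1667
RMSE = √(73/6) = 3.4881

3.4881


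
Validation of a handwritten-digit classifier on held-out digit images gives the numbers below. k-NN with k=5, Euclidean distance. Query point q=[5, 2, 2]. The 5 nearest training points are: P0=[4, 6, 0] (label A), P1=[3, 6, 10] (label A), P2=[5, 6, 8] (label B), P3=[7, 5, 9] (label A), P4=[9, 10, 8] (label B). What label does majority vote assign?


d(q,P0) = 4.5826  (label A)
d(q,P1) = 9.1652  (label A)
d(q,P2) = 7.2111  (label B)
d(q,P3) = 7.874  (label A)
d(q,P4) = 10.7703  (label B)
Votes: A=3, B=2
Majority → A

A


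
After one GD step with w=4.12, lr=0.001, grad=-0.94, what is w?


w_new = w - α·∇
= 4.12 - 0.001·-0.94
= 4.12 + 0.00094
= 4.12094

4.12094


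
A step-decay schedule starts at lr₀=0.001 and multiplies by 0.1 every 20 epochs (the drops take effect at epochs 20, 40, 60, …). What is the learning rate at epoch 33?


n_drops = ⌊33/20⌋ = 1
lr = 0.001·0.1^1 = 0.001·0.1 = 0.0001

0.0001


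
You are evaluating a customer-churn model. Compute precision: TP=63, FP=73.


Precision = TP/(TP+FP)
= 63/(63+73)
= 63/136 = 46.32%

46.32%


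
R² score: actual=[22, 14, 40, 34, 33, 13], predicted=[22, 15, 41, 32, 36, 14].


ȳ = 26
SS_res = Σ(y-ŷ)² = 16
SS_tot = Σ(y-ȳ)² = 638
R² = 1 - SS_res/SS_tot = 1 - 0.0251 = 0.9749

0.9749


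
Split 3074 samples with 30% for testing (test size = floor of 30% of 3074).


Test = ⌊3074·30/100⌋ = 922
Train = 3074 - 922 = 2152

Train: 2152, Test: 922


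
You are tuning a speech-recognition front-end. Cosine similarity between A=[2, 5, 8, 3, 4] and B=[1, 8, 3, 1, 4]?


A·B = 2·1 + 5·8 + 8·3 + 3·1 + 4·4 = 85
‖A‖ = √118 = 10.8628, ‖B‖ = √91 = 9.5394
cos = 85/(√118·√91) = 85/√10738 = 0.8203

0.8203


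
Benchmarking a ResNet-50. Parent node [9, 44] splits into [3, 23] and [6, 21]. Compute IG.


Parent = [9, 44], H_parent = 0.6573
H_left = 0.5159 (n=26), H_right = 0.7642 (n=27)
H_children = (26/53)·0.5159 + (27/53)·0.7642 = 0.6424
IG = 0.6573 - 0.6424 = 0.0149

0.0149


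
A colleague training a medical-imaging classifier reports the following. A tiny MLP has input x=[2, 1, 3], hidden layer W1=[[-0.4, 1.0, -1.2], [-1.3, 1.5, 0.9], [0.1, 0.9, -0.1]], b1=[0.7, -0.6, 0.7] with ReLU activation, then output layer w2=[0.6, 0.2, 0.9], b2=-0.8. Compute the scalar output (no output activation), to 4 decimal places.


z1[0] = (-0.4)·(2) + (1.0)·(1) + (-1.2)·(3) + 0.7 = -2.7
z1[1] = (-1.3)·(2) + (1.5)·(1) + (0.9)·(3) - 0.6 = 1.0
z1[2] = (0.1)·(2) + (0.9)·(1) + (-0.1)·(3) + 0.7 = 1.5
h = ReLU(z1) = [0.0, 1.0, 1.5]
output = (0.6)·(0.0) + (0.2)·(1.0) + (0.9)·(1.5) - 0.8 = 0.75

0.75


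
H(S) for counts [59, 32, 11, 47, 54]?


Probabilities: [59/203, 32/203, 11/203, 47/203, 54/203] ≈ [0.2906, 0.1576, 0.0542, 0.2315, 0.266]
H = -((59/203)·log₂(59/203) + (32/203)·log₂(32/203) + (11/203)·log₂(11/203) + (47/203)·log₂(47/203) + (54/203)·log₂(54/203))
  = 2.1631 bits

2.1631 bits


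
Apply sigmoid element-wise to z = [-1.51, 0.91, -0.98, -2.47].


σ(-1.51) = 1/(1+e^1.51) = 0.1809
σ(0.91) = 1/(1+e^-0.91) = 0.713
σ(-0.98) = 1/(1+e^0.98) = 0.2729
σ(-2.47) = 1/(1+e^2.47) = 0.078
result = [0.1809, 0.713, 0.2729, 0.078]

[0.1809, 0.713, 0.2729, 0.078]


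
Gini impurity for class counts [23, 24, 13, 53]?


Probabilities: [23/113, 24/113, 13/113, 53/113] ≈ [0.2035, 0.2124, 0.115, 0.469]
Σpᵢ² = (529 + 576 + 169 + 2809)/113² = 4083/12769
Gini = 1 - Σpᵢ² = 1 - 4083/12769 = 0.6802

0.6802


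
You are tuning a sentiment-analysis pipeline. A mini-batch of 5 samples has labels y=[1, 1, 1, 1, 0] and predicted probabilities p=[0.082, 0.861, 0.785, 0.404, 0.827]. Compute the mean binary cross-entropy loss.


L[0] = -ln(0.082) = 2.501
L[1] = -ln(0.861) = 0.1497
L[2] = -ln(0.785) = 0.2421
L[3] = -ln(0.404) = 0.9063
L[4] = -ln(1-0.827) = -ln(0.173) = 1.7545
mean = (2.501 + 0.1497 + 0.2421 + 0.9063 + 1.7545)/5 = 1.1107

1.1107


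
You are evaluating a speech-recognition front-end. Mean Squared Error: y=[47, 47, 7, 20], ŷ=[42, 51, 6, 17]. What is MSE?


Squared errors: (47-42)²=25, (47-51)²=16, (7-6)²=1, (20-17)²=9
Sum = 51
MSE = 51/4 = 51/4

51/4


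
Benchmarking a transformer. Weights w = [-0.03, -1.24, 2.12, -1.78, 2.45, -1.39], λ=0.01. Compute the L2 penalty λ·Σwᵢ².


‖w‖₂² = (-0.03)² + (-1.24)² + (2.12)² + (-1.78)² + (2.45)² + (-1.39)²
     = 0.0009 + 1.5376 + 4.4944 + 3.1684 + 6.0025 + 1.9321
     = 17.1359
λ·‖w‖₂² = 0.01·17.1359 = 0.171359

0.171359


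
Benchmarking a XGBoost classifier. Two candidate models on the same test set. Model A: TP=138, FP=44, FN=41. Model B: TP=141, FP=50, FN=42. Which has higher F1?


Model A: P=138/182=0.7582, R=138/179=0.7709, F1=2PR/(P+R)=2TP/(2TP+FP+FN)=276/361=0.7645
Model B: P=141/191=0.7382, R=141/183=0.7705, F1=2PR/(P+R)=2TP/(2TP+FP+FN)=282/374=0.754
0.7645 > 0.754 → Model A

Model A


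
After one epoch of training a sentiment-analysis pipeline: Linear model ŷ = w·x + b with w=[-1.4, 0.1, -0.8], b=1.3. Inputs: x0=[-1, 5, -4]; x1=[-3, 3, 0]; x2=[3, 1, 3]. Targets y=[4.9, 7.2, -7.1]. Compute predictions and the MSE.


ŷ0 = (-1.4)·(-1) + (0.1)·(5) + (-0.8)·(-4) + 1.3 = 6.4
ŷ1 = (-1.4)·(-3) + (0.1)·(3) + (-0.8)·(0) + 1.3 = 5.8
ŷ2 = (-1.4)·(3) + (0.1)·(1) + (-0.8)·(3) + 1.3 = -5.2
errors² = [2.25, 1.96, 3.61]
MSE = 7.8200/3 = 2.6067

2.6067


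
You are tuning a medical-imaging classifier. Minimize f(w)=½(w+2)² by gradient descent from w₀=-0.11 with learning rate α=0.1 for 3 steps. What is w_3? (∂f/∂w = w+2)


step 1: grad = -0.11+2 = 1.89; w = -0.11 - 0.1·(1.89) = -0.299
step 2: grad = -0.299+2 = 1.701; w = -0.299 - 0.1·(1.701) = -0.4691
step 3: grad = -0.4691+2 = 1.5309; w = -0.4691 - 0.1·(1.5309) = -0.62219

-0.62219


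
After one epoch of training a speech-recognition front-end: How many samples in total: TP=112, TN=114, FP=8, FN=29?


Total = TP + TN + FP + FN
= 112 + 114 + 8 + 29
= 263
(Predicted positive: 120, predicted negative: 143)

263


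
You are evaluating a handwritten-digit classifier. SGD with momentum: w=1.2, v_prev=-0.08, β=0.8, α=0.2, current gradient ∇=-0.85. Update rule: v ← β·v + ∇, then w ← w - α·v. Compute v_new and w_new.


v_new = 0.8·-0.08 - 0.85 = -0.064 - 0.85 = -0.914
w_new = 1.2 - 0.2·-0.914 = 1.2 + 0.1828 = 1.3828

v_new=-0.914, w_new=1.3828


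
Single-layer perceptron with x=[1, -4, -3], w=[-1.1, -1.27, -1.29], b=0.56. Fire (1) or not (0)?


z = (1)·(-1.1) + (-4)·(-1.27) + (-3)·(-1.29) + 0.56
  = 8.41
step(z) = 1 (z≥0)

1


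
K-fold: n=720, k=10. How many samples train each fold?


Fold size = 720/10 = 72
Training per fold = 720 - 72 = 648

648


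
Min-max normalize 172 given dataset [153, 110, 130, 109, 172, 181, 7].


min=7, max=181
(172-7)/(181-7) = 165/174 = 0.9483

0.9483


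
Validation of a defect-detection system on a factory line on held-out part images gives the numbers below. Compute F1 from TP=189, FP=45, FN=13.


Precision = 189/234 = 0.8077
Recall = 189/202 = 0.9356
F1 = 2·P·R/(P+R) = 2·TP/(2·TP+FP+FN) = 378/(378+45+13) = 378/436 = 0.867

0.867


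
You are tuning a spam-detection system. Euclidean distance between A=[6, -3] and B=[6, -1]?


d = √((6-6)² + (-3+ 1)²)
  = √(0 + 4)
  = √4 = 2.0

2.0


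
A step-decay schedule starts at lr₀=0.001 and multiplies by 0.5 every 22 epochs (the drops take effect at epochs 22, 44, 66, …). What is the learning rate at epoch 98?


n_drops = ⌊98/22⌋ = 4
lr = 0.001·0.5^4 = 0.001·0.0625 = 0.0000625

0.0000625


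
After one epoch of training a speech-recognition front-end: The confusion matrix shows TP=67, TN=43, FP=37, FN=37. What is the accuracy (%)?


Accuracy = (TP+TN)/(TP+TN+FP+FN)
= (67+43)/(184)
= 110/184 = 59.78%

59.78%


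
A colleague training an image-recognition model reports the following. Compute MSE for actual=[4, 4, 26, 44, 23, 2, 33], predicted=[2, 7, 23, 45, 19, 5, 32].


Squared errors: (4-2)²=4, (4-7)²=9, (26-23)²=9, (44-45)²=1, (23-19)²=16, (2-5)²=9, (33-32)²=1
Sum = 49
MSE = 49/7 = 7

7


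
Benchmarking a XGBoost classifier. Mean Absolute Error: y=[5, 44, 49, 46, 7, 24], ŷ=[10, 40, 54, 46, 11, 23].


Absolute errors: |5-10|=5, |44-40|=4, |49-54|=5, |46-46|=0, |7-11|=4, |24-23|=1
Sum = 19
MAE = 19/6 = 19/6

19/6


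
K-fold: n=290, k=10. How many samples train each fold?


Fold size = 290/10 = 29
Training per fold = 290 - 29 = 261

261


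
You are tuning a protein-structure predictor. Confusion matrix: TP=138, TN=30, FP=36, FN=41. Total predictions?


Total = TP + TN + FP + FN
= 138 + 30 + 36 + 41
= 245
(Predicted positive: 174, predicted negative: 71)

245


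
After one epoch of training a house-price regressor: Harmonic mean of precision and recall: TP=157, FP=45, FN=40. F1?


Precision = 157/202 = 0.7772
Recall = 157/197 = 0.797
F1 = 2·P·R/(P+R) = 2·TP/(2·TP+FP+FN) = 314/(314+45+40) = 314/399 = 0.787

0.787


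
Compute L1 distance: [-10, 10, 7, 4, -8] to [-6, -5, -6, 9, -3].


d = |-10+ 6| + |10+ 5| + |7+ 6| + |4-9| + |-8+ 3|
  = 4 + 15 + 13 + 5 + 5
  = 42

42


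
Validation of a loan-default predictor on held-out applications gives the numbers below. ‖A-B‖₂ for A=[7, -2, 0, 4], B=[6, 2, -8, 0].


d = √((7-6)² + (-2-2)² + (0+ 8)² + (4-0)²)
  = √(1 + 16 + 64 + 16)
  = √97 = 9.8489

9.8489


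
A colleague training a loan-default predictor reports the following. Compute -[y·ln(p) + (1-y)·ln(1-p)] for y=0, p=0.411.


BCE = -[y·ln(p) + (1-y)·ln(1-p)]
= -0 - 1·ln(1-0.411)
= -ln(0.589) = 0.5293

0.5293


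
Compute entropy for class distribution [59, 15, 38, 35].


Probabilities: [59/147, 15/147, 38/147, 35/147] ≈ [0.4014, 0.102, 0.2585, 0.2381]
H = -((59/147)·log₂(59/147) + (15/147)·log₂(15/147) + (38/147)·log₂(38/147) + (35/147)·log₂(35/147))
  = 1.8621 bits

1.8621 bits


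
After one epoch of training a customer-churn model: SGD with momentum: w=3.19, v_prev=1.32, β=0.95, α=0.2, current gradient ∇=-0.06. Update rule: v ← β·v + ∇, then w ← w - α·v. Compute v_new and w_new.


v_new = 0.95·1.32 - 0.06 = 1.254 - 0.06 = 1.194
w_new = 3.19 - 0.2·1.194 = 3.19 - 0.2388 = 2.9512

v_new=1.194, w_new=2.9512


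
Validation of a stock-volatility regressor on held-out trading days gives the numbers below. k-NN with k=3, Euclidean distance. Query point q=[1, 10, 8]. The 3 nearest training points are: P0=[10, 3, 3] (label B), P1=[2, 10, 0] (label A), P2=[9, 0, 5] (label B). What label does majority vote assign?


d(q,P0) = 12.4499  (label B)
d(q,P1) = 8.0623  (label A)
d(q,P2) = 13.1529  (label B)
Votes: A=1, B=2
Majority → B

B


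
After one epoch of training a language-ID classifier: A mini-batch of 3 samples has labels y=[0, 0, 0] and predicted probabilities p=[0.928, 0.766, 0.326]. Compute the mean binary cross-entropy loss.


L[0] = -ln(1-0.928) = -ln(0.072) = 2.6311
L[1] = -ln(1-0.766) = -ln(0.234) = 1.4524
L[2] = -ln(1-0.326) = -ln(0.674) = 0.3945
mean = (2.6311 + 1.4524 + 0.3945)/3 = 1.4927

1.4927


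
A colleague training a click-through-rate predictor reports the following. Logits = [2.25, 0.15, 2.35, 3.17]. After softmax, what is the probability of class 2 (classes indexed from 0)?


Exponentials: e^2.25=9.4877, e^0.15=1.1618, e^2.35=10.4856, e^3.17=23.8075
Sum = 44.9426
Softmax = [0.2111, 0.0259, 0.2333, 0.5297]
p[2] = 10.4856/44.9426 = 0.2333

0.2333


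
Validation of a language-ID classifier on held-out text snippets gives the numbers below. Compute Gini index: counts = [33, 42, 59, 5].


Probabilities: [33/139, 42/139, 59/139, 5/139] ≈ [0.2374, 0.3022, 0.4245, 0.036]
Σpᵢ² = (1089 + 1764 + 3481 + 25)/139² = 6359/19321
Gini = 1 - Σpᵢ² = 1 - 6359/19321 = 0.6709

0.6709


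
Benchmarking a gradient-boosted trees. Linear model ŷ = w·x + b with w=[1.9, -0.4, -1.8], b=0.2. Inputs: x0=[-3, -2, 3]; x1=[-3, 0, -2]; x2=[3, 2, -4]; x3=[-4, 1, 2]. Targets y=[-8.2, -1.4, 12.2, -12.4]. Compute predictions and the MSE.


ŷ0 = (1.9)·(-3) + (-0.4)·(-2) + (-1.8)·(3) + 0.2 = -10.1
ŷ1 = (1.9)·(-3) + (-0.4)·(0) + (-1.8)·(-2) + 0.2 = -1.9
ŷ2 = (1.9)·(3) + (-0.4)·(2) + (-1.8)·(-4) + 0.2 = 12.3
ŷ3 = (1.9)·(-4) + (-0.4)·(1) + (-1.8)·(2) + 0.2 = -11.4
errors² = [3.61, 0.25, 0.01, 1.0]
MSE = 4.8700/4 = 1.2175

1.2175


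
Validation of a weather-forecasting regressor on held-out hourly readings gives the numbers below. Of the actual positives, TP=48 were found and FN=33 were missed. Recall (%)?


Recall = TP/(TP+FN)
= 48/(48+33)
= 48/81 = 59.26%

59.26%


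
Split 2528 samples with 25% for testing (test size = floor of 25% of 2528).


Test = ⌊2528·25/100⌋ = 632
Train = 2528 - 632 = 1896

Train: 1896, Test: 632


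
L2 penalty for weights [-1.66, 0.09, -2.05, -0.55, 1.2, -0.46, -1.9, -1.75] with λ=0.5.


‖w‖₂² = (-1.66)² + (0.09)² + (-2.05)² + (-0.55)² + (1.2)² + (-0.46)² + (-1.9)² + (-1.75)²
     = 2.7556 + 0.0081 + 4.2025 + 0.3025 + 1.44 + 0.2116 + 3.61 + 3.0625
     = 15.5928
λ·‖w‖₂² = 0.5·15.5928 = 7.7964

7.7964


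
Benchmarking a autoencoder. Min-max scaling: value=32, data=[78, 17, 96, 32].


min=17, max=96
(32-17)/(96-17) = 15/79 = 0.1899

0.1899


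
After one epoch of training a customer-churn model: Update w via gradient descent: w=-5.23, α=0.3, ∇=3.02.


w_new = w - α·∇
= -5.23 - 0.3·3.02
= -5.23 - 0.906
= -6.136

-6.136


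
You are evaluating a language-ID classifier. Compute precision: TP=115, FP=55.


Precision = TP/(TP+FP)
= 115/(115+55)
= 115/170 = 67.65%

67.65%


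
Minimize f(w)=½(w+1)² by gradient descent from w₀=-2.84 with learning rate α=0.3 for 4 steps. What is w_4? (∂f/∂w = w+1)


step 1: grad = -2.84+1 = -1.84; w = -2.84 - 0.3·(-1.84) = -2.288
step 2: grad = -2.288+1 = -1.288; w = -2.288 - 0.3·(-1.288) = -1.9016
step 3: grad = -1.9016+1 = -0.9016; w = -1.9016 - 0.3·(-0.9016) = -1.63112
step 4: grad = -1.63112+1 = -0.63112; w = -1.63112 - 0.3·(-0.63112) = -1.441784

-1.441784


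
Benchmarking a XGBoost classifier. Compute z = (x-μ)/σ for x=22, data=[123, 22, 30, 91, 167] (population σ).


μ = 86.6, σ = 55.1093
z = (22 - 86.6)/55.1093 = -1.1722

-1.1722


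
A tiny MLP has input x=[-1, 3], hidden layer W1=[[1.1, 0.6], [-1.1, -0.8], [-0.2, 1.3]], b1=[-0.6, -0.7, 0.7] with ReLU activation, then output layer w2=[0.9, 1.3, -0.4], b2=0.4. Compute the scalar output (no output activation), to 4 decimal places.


z1[0] = (1.1)·(-1) + (0.6)·(3) - 0.6 = 0.1
z1[1] = (-1.1)·(-1) + (-0.8)·(3) - 0.7 = -2.0
z1[2] = (-0.2)·(-1) + (1.3)·(3) + 0.7 = 4.8
h = ReLU(z1) = [0.1, 0.0, 4.8]
output = (0.9)·(0.1) + (1.3)·(0.0) + (-0.4)·(4.8) + 0.4 = -1.43

-1.43


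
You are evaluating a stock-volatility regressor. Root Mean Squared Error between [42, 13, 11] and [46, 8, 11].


MSE = 41/3 = 13.6667
RMSE = √(41/3) = 3.6968

3.6968


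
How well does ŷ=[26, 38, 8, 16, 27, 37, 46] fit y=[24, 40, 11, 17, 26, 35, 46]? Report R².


ȳ = 28.4286
SS_res = Σ(y-ŷ)² = 23
SS_tot = Σ(y-ȳ)² = 945.71
R² = 1 - SS_res/SS_tot = 1 - 0.0243 = 0.9757

0.9757


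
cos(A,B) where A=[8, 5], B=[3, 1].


A·B = 8·3 + 5·1 = 29
‖A‖ = √89 = 9.434, ‖B‖ = √10 = 3.1623
cos = 29/(√89·√10) = 29/√890 = 0.9721

0.9721


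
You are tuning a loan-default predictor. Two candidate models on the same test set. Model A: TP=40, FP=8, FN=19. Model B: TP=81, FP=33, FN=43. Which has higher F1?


Model A: P=40/48=0.8333, R=40/59=0.678, F1=2PR/(P+R)=2TP/(2TP+FP+FN)=80/107=0.7477
Model B: P=81/114=0.7105, R=81/124=0.6532, F1=2PR/(P+R)=2TP/(2TP+FP+FN)=162/238=0.6807
0.7477 > 0.6807 → Model A

Model A


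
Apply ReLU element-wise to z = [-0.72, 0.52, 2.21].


ReLU(-0.72) = max(0, -0.72) = 0.0
ReLU(0.52) = max(0, 0.52) = 0.52
ReLU(2.21) = max(0, 2.21) = 2.21
result = [0.0, 0.52, 2.21]

[0.0, 0.52, 2.21]


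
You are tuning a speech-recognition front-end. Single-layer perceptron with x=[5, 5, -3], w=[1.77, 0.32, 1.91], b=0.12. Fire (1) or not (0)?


z = (5)·(1.77) + (5)·(0.32) + (-3)·(1.91) + 0.12
  = 4.84
step(z) = 1 (z≥0)

1


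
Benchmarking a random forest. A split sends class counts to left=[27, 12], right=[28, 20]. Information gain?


Parent = [55, 32], H_parent = 0.949
H_left = 0.8905 (n=39), H_right = 0.9799 (n=48)
H_children = (39/87)·0.8905 + (48/87)·0.9799 = 0.9398
IG = 0.949 - 0.9398 = 0.0092

0.0092


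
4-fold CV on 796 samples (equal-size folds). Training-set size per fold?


Fold size = 796/4 = 199
Training per fold = 796 - 199 = 597

597


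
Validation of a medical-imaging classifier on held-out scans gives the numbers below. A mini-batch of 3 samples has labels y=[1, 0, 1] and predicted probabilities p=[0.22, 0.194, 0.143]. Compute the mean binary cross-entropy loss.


L[0] = -ln(0.22) = 1.5141
L[1] = -ln(1-0.194) = -ln(0.806) = 0.2157
L[2] = -ln(0.143) = 1.9449
mean = (1.5141 + 0.2157 + 1.9449)/3 = 1.2249

1.2249


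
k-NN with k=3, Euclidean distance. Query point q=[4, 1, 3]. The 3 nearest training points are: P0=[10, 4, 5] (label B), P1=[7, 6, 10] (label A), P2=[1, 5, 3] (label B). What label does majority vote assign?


d(q,P0) = 7.0  (label B)
d(q,P1) = 9.1104  (label A)
d(q,P2) = 5.0  (label B)
Votes: A=1, B=2
Majority → B

B


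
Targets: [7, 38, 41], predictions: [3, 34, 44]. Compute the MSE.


Squared errors: (7-3)²=16, (38-34)²=16, (41-44)²=9
Sum = 41
MSE = 41/3 = 41/3

41/3


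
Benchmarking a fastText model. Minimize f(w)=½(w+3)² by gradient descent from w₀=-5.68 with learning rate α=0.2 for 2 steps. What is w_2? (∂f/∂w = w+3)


step 1: grad = -5.68+3 = -2.68; w = -5.68 - 0.2·(-2.68) = -5.144
step 2: grad = -5.144+3 = -2.144; w = -5.144 - 0.2·(-2.144) = -4.7152

-4.7152


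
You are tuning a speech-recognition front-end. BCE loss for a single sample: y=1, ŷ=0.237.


BCE = -[y·ln(p) + (1-y)·ln(1-p)]
= -1·ln(0.237) - 0
= -ln(0.237) = 1.4397

1.4397


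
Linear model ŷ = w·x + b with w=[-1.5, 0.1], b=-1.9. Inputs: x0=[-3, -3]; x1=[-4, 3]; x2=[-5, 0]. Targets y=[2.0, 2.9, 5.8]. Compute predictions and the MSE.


ŷ0 = (-1.5)·(-3) + (0.1)·(-3) - 1.9 = 2.3
ŷ1 = (-1.5)·(-4) + (0.1)·(3) - 1.9 = 4.4
ŷ2 = (-1.5)·(-5) + (0.1)·(0) - 1.9 = 5.6
errors² = [0.09, 2.25, 0.04]
MSE = 2.3800/3 = 0.7933

0.7933


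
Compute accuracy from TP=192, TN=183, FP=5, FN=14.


Accuracy = (TP+TN)/(TP+TN+FP+FN)
= (192+183)/(394)
= 375/394 = 95.18%

95.18%


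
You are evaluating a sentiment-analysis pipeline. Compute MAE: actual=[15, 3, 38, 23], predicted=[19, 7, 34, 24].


Absolute errors: |15-19|=4, |3-7|=4, |38-34|=4, |23-24|=1
Sum = 13
MAE = 13/4 = 13/4

13/4


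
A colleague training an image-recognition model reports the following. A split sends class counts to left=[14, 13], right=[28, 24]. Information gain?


Parent = [42, 37], H_parent = 0.9971
H_left = 0.999 (n=27), H_right = 0.9957 (n=52)
H_children = (27/79)·0.999 + (52/79)·0.9957 = 0.9968
IG = 0.9971 - 0.9968 = 0.0003

0.0003


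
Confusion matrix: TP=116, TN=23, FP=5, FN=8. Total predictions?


Total = TP + TN + FP + FN
= 116 + 23 + 5 + 8
= 152
(Predicted positive: 121, predicted negative: 31)

152


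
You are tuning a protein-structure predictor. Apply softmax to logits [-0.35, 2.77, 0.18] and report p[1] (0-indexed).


Exponentials: e^-0.35=0.7047, e^2.77=15.9586, e^0.18=1.1972
Sum = 17.8605
Softmax = [0.0395, 0.8935, 0.067]
p[1] = 15.9586/17.8605 = 0.8935

0.8935


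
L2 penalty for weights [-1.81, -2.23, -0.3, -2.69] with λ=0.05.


‖w‖₂² = (-1.81)² + (-2.23)² + (-0.3)² + (-2.69)²
     = 3.2761 + 4.9729 + 0.09 + 7.2361
     = 15.5751
λ·‖w‖₂² = 0.05·15.5751 = 0.778755

0.778755


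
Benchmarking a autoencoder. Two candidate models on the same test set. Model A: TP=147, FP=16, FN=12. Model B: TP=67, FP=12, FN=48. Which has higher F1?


Model A: P=147/163=0.9018, R=147/159=0.9245, F1=2PR/(P+R)=2TP/(2TP+FP+FN)=294/322=0.913
Model B: P=67/79=0.8481, R=67/115=0.5826, F1=2PR/(P+R)=2TP/(2TP+FP+FN)=134/194=0.6907
0.913 > 0.6907 → Model A

Model A


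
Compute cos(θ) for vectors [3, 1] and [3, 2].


A·B = 3·3 + 1·2 = 11
‖A‖ = √10 = 3.1623, ‖B‖ = √13 = 3.6056
cos = 11/(√10·√13) = 11/√130 = 0.9648

0.9648


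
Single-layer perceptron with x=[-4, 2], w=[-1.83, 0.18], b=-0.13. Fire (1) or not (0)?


z = (-4)·(-1.83) + (2)·(0.18) - 0.13
  = 7.55
step(z) = 1 (z≥0)

1


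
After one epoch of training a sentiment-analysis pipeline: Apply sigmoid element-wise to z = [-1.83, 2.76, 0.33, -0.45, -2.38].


σ(-1.83) = 1/(1+e^1.83) = 0.1382
σ(2.76) = 1/(1+e^-2.76) = 0.9405
σ(0.33) = 1/(1+e^-0.33) = 0.5818
σ(-0.45) = 1/(1+e^0.45) = 0.3894
σ(-2.38) = 1/(1+e^2.38) = 0.0847
result = [0.1382, 0.9405, 0.5818, 0.3894, 0.0847]

[0.1382, 0.9405, 0.5818, 0.3894, 0.0847]


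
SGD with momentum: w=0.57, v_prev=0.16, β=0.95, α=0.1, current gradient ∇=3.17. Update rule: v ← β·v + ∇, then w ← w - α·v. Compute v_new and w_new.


v_new = 0.95·0.16 + 3.17 = 0.152 + 3.17 = 3.322
w_new = 0.57 - 0.1·3.322 = 0.57 - 0.3322 = 0.2378

v_new=3.322, w_new=0.2378


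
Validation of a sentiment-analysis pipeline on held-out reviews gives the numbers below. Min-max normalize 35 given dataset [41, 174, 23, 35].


min=23, max=174
(35-23)/(174-23) = 12/151 = 0.0795

0.0795


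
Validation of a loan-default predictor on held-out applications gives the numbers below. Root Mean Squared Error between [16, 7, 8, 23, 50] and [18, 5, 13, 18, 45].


MSE = 83/5 = 16.6
RMSE = √(83/5) = 4.0743

4.0743


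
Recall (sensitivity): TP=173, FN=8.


Recall = TP/(TP+FN)
= 173/(173+8)
= 173/181 = 95.58%

95.58%


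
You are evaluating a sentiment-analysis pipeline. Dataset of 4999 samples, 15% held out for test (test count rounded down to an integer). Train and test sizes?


Test = ⌊4999·15/100⌋ = 749
Train = 4999 - 749 = 4250

Train: 4250, Test: 749


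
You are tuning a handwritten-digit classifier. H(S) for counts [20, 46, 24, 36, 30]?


Probabilities: [20/156, 46/156, 24/156, 36/156, 30/156] ≈ [0.1282, 0.2949, 0.1538, 0.2308, 0.1923]
H = -((20/156)·log₂(20/156) + (46/156)·log₂(46/156) + (24/156)·log₂(24/156) + (36/156)·log₂(36/156) + (30/156)·log₂(30/156))
  = 2.2605 bits

2.2605 bits


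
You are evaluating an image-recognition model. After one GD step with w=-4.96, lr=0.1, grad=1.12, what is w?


w_new = w - α·∇
= -4.96 - 0.1·1.12
= -4.96 - 0.112
= -5.072

-5.072


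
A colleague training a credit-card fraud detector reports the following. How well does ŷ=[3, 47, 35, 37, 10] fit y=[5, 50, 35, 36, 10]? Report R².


ȳ = 27.2
SS_res = Σ(y-ŷ)² = 14
SS_tot = Σ(y-ȳ)² = 1446.8
R² = 1 - SS_res/SS_tot = 1 - 0.0097 = 0.9903

0.9903


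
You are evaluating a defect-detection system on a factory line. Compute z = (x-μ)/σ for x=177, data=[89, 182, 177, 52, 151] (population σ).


μ = 130.2, σ = 51.2227
z = (177 - 130.2)/51.2227 = 0.9137

0.9137


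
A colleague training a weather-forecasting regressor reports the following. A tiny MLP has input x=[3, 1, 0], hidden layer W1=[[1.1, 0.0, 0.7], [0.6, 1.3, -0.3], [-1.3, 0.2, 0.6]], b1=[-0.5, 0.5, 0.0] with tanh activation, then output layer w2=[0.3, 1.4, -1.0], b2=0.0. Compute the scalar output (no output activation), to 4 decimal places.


z1[0] = (1.1)·(3) + (0.0)·(1) + (0.7)·(0) - 0.5 = 2.8
z1[1] = (0.6)·(3) + (1.3)·(1) + (-0.3)·(0) + 0.5 = 3.6
z1[2] = (-1.3)·(3) + (0.2)·(1) + (0.6)·(0) + 0.0 = -3.7
h = tanh(z1) = [0.9926, 0.9985, -0.9988]
output = (0.3)·(0.9926) + (1.4)·(0.9985) + (-1.0)·(-0.9988) + 0.0 = 2.6945

2.6945


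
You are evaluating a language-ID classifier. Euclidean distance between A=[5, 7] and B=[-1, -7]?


d = √((5+ 1)² + (7+ 7)²)
  = √(36 + 196)
  = √232 = 15.2315

15.2315


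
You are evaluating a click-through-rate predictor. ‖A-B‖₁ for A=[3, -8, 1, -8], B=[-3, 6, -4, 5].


d = |3+ 3| + |-8-6| + |1+ 4| + |-8-5|
  = 6 + 14 + 5 + 13
  = 38

38


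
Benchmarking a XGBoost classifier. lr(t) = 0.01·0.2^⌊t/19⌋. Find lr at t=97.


n_drops = ⌊97/19⌋ = 5
lr = 0.01·0.2^5 = 0.01·0.00032 = 0.0000032

0.0000032


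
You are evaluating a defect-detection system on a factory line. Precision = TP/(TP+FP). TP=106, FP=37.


Precision = TP/(TP+FP)
= 106/(106+37)
= 106/143 = 74.13%

74.13%


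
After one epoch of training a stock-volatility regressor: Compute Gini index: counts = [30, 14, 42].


Probabilities: [30/86, 14/86, 42/86] ≈ [0.3488, 0.1628, 0.4884]
Σpᵢ² = (900 + 196 + 1764)/86² = 2860/7396
Gini = 1 - Σpᵢ² = 1 - 2860/7396 = 0.6133

0.6133


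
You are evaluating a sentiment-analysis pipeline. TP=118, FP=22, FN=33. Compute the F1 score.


Precision = 118/140 = 0.8429
Recall = 118/151 = 0.7815
F1 = 2·P·R/(P+R) = 2·TP/(2·TP+FP+FN) = 236/(236+22+33) = 236/291 = 0.811

0.811


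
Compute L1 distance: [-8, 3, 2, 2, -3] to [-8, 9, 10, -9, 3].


d = |-8+ 8| + |3-9| + |2-10| + |2+ 9| + |-3-3|
  = 0 + 6 + 8 + 11 + 6
  = 31

31


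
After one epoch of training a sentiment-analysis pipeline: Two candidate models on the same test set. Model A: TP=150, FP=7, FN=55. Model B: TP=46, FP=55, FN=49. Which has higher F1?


Model A: P=150/157=0.9554, R=150/205=0.7317, F1=2PR/(P+R)=2TP/(2TP+FP+FN)=300/362=0.8287
Model B: P=46/101=0.4554, R=46/95=0.4842, F1=2PR/(P+R)=2TP/(2TP+FP+FN)=92/196=0.4694
0.8287 > 0.4694 → Model A

Model A


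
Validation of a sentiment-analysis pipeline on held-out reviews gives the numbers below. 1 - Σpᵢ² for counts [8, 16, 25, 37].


Probabilities: [8/86, 16/86, 25/86, 37/86] ≈ [0.093, 0.186, 0.2907, 0.4302]
Σpᵢ² = (64 + 256 + 625 + 1369)/86² = 2314/7396
Gini = 1 - Σpᵢ² = 1 - 2314/7396 = 0.6871

0.6871


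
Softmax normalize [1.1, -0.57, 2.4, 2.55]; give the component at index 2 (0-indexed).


Exponentials: e^1.1=3.0042, e^-0.57=0.5655, e^2.4=11.0232, e^2.55=12.8071
Sum = 27.4
Softmax = [0.1096, 0.0206, 0.4023, 0.4674]
p[2] = 11.0232/27.4 = 0.4023

0.4023


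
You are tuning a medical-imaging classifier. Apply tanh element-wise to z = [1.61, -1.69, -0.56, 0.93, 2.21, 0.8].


tanh(1.61) = 0.9232
tanh(-1.69) = -0.9341
tanh(-0.56) = -0.508
tanh(0.93) = 0.7306
tanh(2.21) = 0.9762
tanh(0.8) = 0.664
result = [0.9232, -0.9341, -0.508, 0.7306, 0.9762, 0.664]

[0.9232, -0.9341, -0.508, 0.7306, 0.9762, 0.664]


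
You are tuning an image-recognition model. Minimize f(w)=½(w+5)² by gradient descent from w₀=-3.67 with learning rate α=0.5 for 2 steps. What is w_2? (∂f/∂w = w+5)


step 1: grad = -3.67+5 = 1.33; w = -3.67 - 0.5·(1.33) = -4.335
step 2: grad = -4.335+5 = 0.665; w = -4.335 - 0.5·(0.665) = -4.6675

-4.6675


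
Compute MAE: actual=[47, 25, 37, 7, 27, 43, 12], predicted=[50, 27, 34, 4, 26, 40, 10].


Absolute errors: |47-50|=3, |25-27|=2, |37-34|=3, |7-4|=3, |27-26|=1, |43-40|=3, |12-10|=2
Sum = 17
MAE = 17/7 = 17/7

17/7


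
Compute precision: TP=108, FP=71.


Precision = TP/(TP+FP)
= 108/(108+71)
= 108/179 = 60.34%

60.34%


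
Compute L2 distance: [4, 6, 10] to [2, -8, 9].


d = √((4-2)² + (6+ 8)² + (10-9)²)
  = √(4 + 196 + 1)
  = √201 = 14.1774

14.1774


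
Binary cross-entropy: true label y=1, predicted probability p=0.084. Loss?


BCE = -[y·ln(p) + (1-y)·ln(1-p)]
= -1·ln(0.084) - 0
= -ln(0.084) = 2.4769

2.4769


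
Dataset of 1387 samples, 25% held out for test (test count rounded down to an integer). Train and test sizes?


Test = ⌊1387·25/100⌋ = 346
Train = 1387 - 346 = 1041

Train: 1041, Test: 346


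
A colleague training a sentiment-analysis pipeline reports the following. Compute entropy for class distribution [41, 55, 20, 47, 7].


Probabilities: [41/170, 55/170, 20/170, 47/170, 7/170] ≈ [0.2412, 0.3235, 0.1176, 0.2765, 0.0412]
H = -((41/170)·log₂(41/170) + (55/170)·log₂(55/170) + (20/170)·log₂(20/170) + (47/170)·log₂(47/170) + (7/170)·log₂(7/170))
  = 2.0871 bits

2.0871 bits


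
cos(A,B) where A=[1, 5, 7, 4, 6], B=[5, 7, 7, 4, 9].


A·B = 1·5 + 5·7 + 7·7 + 4·4 + 6·9 = 159
‖A‖ = √127 = 11.2694, ‖B‖ = √220 = 14.8324
cos = 159/(√127·√220) = 159/√27940 = 0.9512

0.9512


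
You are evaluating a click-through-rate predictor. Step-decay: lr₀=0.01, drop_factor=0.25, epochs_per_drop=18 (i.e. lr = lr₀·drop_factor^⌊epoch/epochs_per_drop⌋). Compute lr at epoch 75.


n_drops = ⌊75/18⌋ = 4
lr = 0.01·0.25^4 = 0.01·0.00390625 = 0.0000390625

0.0000390625


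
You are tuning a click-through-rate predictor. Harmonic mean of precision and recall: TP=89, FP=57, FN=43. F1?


Precision = 89/146 = 0.6096
Recall = 89/132 = 0.6742
F1 = 2·P·R/(P+R) = 2·TP/(2·TP+FP+FN) = 178/(178+57+43) = 178/278 = 0.6403

0.6403


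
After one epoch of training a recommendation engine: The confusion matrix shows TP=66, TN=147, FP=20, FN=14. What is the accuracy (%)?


Accuracy = (TP+TN)/(TP+TN+FP+FN)
= (66+147)/(247)
= 213/247 = 86.23%

86.23%


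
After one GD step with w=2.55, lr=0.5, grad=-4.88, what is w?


w_new = w - α·∇
= 2.55 - 0.5·-4.88
= 2.55 + 2.44
= 4.99

4.99


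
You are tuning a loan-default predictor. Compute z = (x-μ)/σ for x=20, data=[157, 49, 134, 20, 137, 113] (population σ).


μ = 101.6667, σ = 49.8787
z = (20 - 101.6667)/49.8787 = -1.6373

-1.6373


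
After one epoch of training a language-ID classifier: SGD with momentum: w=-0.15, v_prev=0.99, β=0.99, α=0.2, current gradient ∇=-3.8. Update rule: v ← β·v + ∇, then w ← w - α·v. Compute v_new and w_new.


v_new = 0.99·0.99 - 3.8 = 0.9801 - 3.8 = -2.8199
w_new = -0.15 - 0.2·-2.8199 = -0.15 + 0.56398 = 0.41398

v_new=-2.8199, w_new=0.41398


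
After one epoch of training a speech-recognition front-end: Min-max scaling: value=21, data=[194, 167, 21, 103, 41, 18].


min=18, max=194
(21-18)/(194-18) = 3/176 = 0.017

0.017


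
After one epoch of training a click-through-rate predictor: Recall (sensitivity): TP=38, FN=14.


Recall = TP/(TP+FN)
= 38/(38+14)
= 38/52 = 73.08%

73.08%


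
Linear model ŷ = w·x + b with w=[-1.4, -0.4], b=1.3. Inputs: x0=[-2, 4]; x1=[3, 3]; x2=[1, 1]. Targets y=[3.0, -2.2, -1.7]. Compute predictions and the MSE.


ŷ0 = (-1.4)·(-2) + (-0.4)·(4) + 1.3 = 2.5
ŷ1 = (-1.4)·(3) + (-0.4)·(3) + 1.3 = -4.1
ŷ2 = (-1.4)·(1) + (-0.4)·(1) + 1.3 = -0.5
errors² = [0.25, 3.61, 1.44]
MSE = 5.3000/3 = 1.7667

1.7667


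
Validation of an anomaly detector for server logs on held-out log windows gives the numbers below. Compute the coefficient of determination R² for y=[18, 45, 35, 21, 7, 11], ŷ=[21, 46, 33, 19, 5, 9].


ȳ = 22.8333
SS_res = Σ(y-ŷ)² = 26
SS_tot = Σ(y-ȳ)² = 1056.83
R² = 1 - SS_res/SS_tot = 1 - 0.0246 = 0.9754

0.9754


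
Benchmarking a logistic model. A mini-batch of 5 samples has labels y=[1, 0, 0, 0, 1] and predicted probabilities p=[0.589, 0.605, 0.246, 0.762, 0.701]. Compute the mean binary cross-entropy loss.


L[0] = -ln(0.589) = 0.5293
L[1] = -ln(1-0.605) = -ln(0.395) = 0.9289
L[2] = -ln(1-0.246) = -ln(0.754) = 0.2824
L[3] = -ln(1-0.762) = -ln(0.238) = 1.4355
L[4] = -ln(0.701) = 0.3552
mean = (0.5293 + 0.9289 + 0.2824 + 1.4355 + 0.3552)/5 = 0.7063

0.7063


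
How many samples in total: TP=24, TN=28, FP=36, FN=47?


Total = TP + TN + FP + FN
= 24 + 28 + 36 + 47
= 135
(Predicted positive: 60, predicted negative: 75)

135


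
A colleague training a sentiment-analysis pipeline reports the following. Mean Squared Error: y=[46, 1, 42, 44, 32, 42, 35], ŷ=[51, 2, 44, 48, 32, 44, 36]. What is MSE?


Squared errors: (46-51)²=25, (1-2)²=1, (42-44)²=4, (44-48)²=16, (32-32)²=0, (42-44)²=4, (35-36)²=1
Sum = 51
MSE = 51/7 = 51/7

51/7


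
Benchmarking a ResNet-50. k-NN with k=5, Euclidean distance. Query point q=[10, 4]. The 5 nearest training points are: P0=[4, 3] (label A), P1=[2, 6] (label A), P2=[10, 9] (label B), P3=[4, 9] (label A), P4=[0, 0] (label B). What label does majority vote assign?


d(q,P0) = 6.0828  (label A)
d(q,P1) = 8.2462  (label A)
d(q,P2) = 5.0  (label B)
d(q,P3) = 7.8102  (label A)
d(q,P4) = 10.7703  (label B)
Votes: A=3, B=2
Majority → A

A


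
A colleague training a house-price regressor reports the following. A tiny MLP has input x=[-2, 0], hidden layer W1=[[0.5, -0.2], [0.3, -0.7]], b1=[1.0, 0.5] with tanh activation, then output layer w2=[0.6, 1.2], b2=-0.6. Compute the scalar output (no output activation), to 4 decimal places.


z1[0] = (0.5)·(-2) + (-0.2)·(0) + 1.0 = 0.0
z1[1] = (0.3)·(-2) + (-0.7)·(0) + 0.5 = -0.1
h = tanh(z1) = [0.0, -0.0997]
output = (0.6)·(0.0) + (1.2)·(-0.0997) - 0.6 = -0.7196

-0.7196


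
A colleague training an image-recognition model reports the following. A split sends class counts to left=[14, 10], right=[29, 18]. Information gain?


Parent = [43, 28], H_parent = 0.9676
H_left = 0.9799 (n=24), H_right = 0.9601 (n=47)
H_children = (24/71)·0.9799 + (47/71)·0.9601 = 0.9668
IG = 0.9676 - 0.9668 = 0.0008

0.0008


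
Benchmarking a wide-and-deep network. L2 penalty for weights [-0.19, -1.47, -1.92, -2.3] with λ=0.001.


‖w‖₂² = (-0.19)² + (-1.47)² + (-1.92)² + (-2.3)²
     = 0.0361 + 2.1609 + 3.6864 + 5.29
     = 11.1734
λ·‖w‖₂² = 0.001·11.1734 = 0.011173

0.011173


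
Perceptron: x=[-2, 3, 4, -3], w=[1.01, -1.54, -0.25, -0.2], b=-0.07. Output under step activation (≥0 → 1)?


z = (-2)·(1.01) + (3)·(-1.54) + (4)·(-0.25) + (-3)·(-0.2) - 0.07
  = -7.11
step(z) = 0 (z<0)

0


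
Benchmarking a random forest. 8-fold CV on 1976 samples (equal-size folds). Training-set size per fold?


Fold size = 1976/8 = 247
Training per fold = 1976 - 247 = 1729

1729


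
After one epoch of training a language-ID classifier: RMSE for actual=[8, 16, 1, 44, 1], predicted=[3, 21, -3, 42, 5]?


MSE = 86/5 = 17.2
RMSE = √(86/5) = 4.1473

4.1473


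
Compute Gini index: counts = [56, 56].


Probabilities: [56/112, 56/112] ≈ [0.5, 0.5]
Σpᵢ² = (3136 + 3136)/112² = 6272/12544
Gini = 1 - Σpᵢ² = 1 - 6272/12544 = 0.5

0.5
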